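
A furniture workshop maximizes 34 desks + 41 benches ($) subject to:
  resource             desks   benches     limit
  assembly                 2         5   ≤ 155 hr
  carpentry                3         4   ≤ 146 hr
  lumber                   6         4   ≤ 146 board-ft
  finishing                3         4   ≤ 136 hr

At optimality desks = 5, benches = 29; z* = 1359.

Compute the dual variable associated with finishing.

0

Check each constraint at x*: assembly 155/155 (tight); carpentry 131/146 (slack 15); lumber 146/146 (tight); finishing 131/136 (slack 5).
Slack constraints have shadow price 0 (complementary slackness).
The binding rows give the dual system: 2·y_assembly + 6·y_lumber = 34 and 5·y_assembly + 4·y_lumber = 41.
Solving: y_assembly = 5, y_lumber = 4.
Shadow price of finishing = 0.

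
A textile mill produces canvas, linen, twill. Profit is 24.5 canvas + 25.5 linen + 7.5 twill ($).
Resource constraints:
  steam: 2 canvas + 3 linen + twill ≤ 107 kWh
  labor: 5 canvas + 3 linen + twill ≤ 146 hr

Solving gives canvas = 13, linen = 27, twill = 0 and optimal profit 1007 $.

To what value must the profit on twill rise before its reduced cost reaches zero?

8.5

Both steam and labor are binding at x*.
The binding rows give the dual system: 2·y_steam + 5·y_labor = 24.5 and 3·y_steam + 3·y_labor = 25.5.
→ y_steam = 6 and y_labor = 2.5.
twill enters the basis when its profit ≥ yᵀa₃ = 6·1 + 2.5·1 = 8.5.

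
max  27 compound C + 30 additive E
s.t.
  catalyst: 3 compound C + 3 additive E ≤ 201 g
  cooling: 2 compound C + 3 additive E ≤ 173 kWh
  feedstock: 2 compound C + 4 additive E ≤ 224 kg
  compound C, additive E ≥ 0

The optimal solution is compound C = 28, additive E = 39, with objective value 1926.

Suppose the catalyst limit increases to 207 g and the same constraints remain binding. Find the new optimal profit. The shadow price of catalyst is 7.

1968

Δb = 6, so new z* = 1926 + (7)·(6) = 1926 + 42 = 1968.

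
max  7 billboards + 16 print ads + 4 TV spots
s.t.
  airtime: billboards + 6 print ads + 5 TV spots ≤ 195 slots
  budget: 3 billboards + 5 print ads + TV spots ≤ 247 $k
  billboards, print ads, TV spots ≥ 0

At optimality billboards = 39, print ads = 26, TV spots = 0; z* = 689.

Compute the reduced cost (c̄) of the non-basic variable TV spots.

Both airtime and budget are binding at x*.
The binding rows give the dual system: 1·y_airtime + 3·y_budget = 7 and 6·y_airtime + 5·y_budget = 16.
This yields shadow prices y_airtime = 1, y_budget = 2.
Reduced cost of TV spots: c₃ − yᵀa₃ = 4 − (1·5 + 2·1) = 4 − 7 = -3.

-3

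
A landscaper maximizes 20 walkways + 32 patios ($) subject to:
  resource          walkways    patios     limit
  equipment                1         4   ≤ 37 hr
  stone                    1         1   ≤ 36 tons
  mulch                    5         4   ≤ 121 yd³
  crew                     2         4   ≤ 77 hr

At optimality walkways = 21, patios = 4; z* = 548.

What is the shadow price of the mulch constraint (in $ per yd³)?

Binding: equipment and mulch. Non-binding: stone (11 unused), crew (19 unused).
By complementary slackness, y = 0 for the non-binding constraints.
From A_Bᵀ y = c: 1·y_equipment + 5·y_mulch = 20; 4·y_equipment + 4·y_mulch = 32.
Solving: y_equipment = 5, y_mulch = 3.
Shadow price of mulch = 3.

3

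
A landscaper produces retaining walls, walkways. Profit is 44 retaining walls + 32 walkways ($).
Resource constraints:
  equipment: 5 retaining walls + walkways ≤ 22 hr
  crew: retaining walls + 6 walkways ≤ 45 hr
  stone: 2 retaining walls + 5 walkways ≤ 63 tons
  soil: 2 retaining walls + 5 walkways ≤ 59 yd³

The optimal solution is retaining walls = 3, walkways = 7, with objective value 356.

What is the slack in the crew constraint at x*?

0

crew used = 1·3 + 6·7 = 45; slack = 45 − 45 = 0.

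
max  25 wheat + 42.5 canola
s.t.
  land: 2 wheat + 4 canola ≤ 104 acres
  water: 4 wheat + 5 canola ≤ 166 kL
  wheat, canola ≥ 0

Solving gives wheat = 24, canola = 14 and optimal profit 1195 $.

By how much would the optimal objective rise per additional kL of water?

Check each constraint at x*: land 104/104 (tight); water 166/166 (tight).
The binding rows give the dual system: 2·y_land + 4·y_water = 25 and 4·y_land + 5·y_water = 42.5.
This yields shadow prices y_land = 7.5, y_water = 2.5.
Shadow price of water = 2.5.

2.5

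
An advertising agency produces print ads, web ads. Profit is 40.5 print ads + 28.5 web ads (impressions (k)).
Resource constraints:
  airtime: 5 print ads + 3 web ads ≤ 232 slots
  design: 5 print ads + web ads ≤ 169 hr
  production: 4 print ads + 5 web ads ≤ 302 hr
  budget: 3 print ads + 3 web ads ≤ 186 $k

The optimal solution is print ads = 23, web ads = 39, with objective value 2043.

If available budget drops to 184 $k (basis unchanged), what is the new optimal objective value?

2036

Binding: airtime and budget. Non-binding: design (15 unused), production (15 unused).
Since design, production are not tight, their duals are 0.
From A_Bᵀ y = c: 5·y_airtime + 3·y_budget = 40.5; 3·y_airtime + 3·y_budget = 28.5.
→ y_airtime = 6 and y_budget = 3.5.
Δz = y_budget·Δb = 3.5 × (-2) = -7, so new z* = 2043 − 7 = 2036.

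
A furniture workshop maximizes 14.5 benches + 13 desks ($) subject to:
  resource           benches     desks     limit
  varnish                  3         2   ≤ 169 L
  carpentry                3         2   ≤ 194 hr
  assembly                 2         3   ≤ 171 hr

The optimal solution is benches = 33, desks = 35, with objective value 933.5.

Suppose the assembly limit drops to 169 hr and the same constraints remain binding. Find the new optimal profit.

Binding: varnish and assembly. Non-binding: carpentry (25 unused).
Slack constraints have shadow price 0 (complementary slackness).
From A_Bᵀ y = c: 3·y_varnish + 2·y_assembly = 14.5; 2·y_varnish + 3·y_assembly = 13.
Solving: y_varnish = 3.5, y_assembly = 2.
Δz = y_assembly·Δb = 2 × (-2) = -4, so new z* = 933.5 − 4 = 929.5.

929.5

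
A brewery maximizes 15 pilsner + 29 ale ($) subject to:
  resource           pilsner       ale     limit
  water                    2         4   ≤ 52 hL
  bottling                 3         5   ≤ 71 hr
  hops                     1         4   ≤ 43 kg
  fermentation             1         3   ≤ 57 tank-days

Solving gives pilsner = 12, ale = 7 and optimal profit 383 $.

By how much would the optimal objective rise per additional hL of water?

Binding: water and bottling. Non-binding: hops (3 unused), fermentation (24 unused).
Slack constraints have shadow price 0 (complementary slackness).
From A_Bᵀ y = c: 2·y_water + 3·y_bottling = 15; 4·y_water + 5·y_bottling = 29.
Solving: y_water = 6, y_bottling = 1.
Shadow price of water = 6.

6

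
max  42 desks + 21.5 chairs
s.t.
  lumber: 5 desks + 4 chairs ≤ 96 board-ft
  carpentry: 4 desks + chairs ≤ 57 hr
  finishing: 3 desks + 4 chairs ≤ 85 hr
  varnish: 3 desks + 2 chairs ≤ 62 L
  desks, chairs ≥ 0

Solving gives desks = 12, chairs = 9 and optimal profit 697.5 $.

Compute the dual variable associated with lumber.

At the optimum: lumber uses 96 of 96 (binding); carpentry uses 57 of 57 (binding); finishing uses 72 of 85 (slack = 13); varnish uses 54 of 62 (slack = 8).
By complementary slackness, y = 0 for the non-binding constraints.
Dual feasibility on the basic columns requires 5·y_lumber + 4·y_carpentry = 42, 4·y_lumber + 1·y_carpentry = 21.5.
Solving: y_lumber = 4, y_carpentry = 5.5.
Shadow price of lumber = 4.

4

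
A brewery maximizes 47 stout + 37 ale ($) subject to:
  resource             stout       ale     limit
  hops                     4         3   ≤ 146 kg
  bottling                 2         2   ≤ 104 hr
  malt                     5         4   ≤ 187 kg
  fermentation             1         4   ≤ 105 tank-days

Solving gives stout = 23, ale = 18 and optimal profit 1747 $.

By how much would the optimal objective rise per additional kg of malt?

7

At the optimum: hops uses 146 of 146 (binding); bottling uses 82 of 104 (slack = 22); malt uses 187 of 187 (binding); fermentation uses 95 of 105 (slack = 10).
By complementary slackness, y = 0 for the non-binding constraints.
Dual feasibility on the basic columns requires 4·y_hops + 5·y_malt = 47, 3·y_hops + 4·y_malt = 37.
→ y_hops = 3 and y_malt = 7.
Shadow price of malt = 7.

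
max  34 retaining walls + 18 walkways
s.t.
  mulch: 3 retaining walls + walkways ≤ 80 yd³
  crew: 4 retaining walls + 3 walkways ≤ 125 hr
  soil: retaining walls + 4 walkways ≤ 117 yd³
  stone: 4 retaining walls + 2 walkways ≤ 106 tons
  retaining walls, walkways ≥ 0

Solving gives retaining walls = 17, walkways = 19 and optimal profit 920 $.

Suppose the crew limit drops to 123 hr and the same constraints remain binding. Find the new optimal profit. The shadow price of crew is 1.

Δb = -2, so new z* = 920 + (1)·(-2) = 920 − 2 = 918.

918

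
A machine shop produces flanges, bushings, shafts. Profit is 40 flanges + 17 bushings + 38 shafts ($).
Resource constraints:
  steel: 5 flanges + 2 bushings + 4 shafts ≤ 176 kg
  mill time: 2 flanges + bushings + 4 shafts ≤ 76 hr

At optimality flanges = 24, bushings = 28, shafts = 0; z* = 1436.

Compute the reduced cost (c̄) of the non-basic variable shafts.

-6

Both steel and mill time are binding at x*.
The binding rows give the dual system: 5·y_steel + 2·y_mill time = 40 and 2·y_steel + 1·y_mill time = 17.
Solving: y_steel = 6, y_mill time = 5.
Reduced cost of shafts: c₃ − yᵀa₃ = 38 − (6·4 + 5·4) = 38 − 44 = -6.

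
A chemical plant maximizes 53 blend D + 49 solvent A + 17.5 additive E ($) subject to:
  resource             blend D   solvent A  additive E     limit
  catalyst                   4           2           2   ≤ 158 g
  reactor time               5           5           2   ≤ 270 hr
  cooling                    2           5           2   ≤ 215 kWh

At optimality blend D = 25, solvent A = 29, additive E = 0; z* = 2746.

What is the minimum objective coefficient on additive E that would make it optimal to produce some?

22

Check each constraint at x*: catalyst 158/158 (tight); reactor time 270/270 (tight); cooling 195/215 (slack 20).
Since cooling is not tight, its dual is 0.
The binding rows give the dual system: 4·y_catalyst + 5·y_reactor time = 53 and 2·y_catalyst + 5·y_reactor time = 49.
Solving: y_catalyst = 2, y_reactor time = 9.
additive E enters the basis when its profit ≥ yᵀa₃ = 2·2 + 9·2 = 22.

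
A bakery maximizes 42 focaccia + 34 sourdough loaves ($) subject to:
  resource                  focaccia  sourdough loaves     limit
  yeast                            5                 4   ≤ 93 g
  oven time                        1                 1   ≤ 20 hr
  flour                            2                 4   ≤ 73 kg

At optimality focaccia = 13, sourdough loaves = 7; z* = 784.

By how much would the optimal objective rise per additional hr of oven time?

2

At the optimum: yeast uses 93 of 93 (binding); oven time uses 20 of 20 (binding); flour uses 54 of 73 (slack = 19).
By complementary slackness, y = 0 for the non-binding constraint.
Dual feasibility on the basic columns requires 5·y_yeast + 1·y_oven time = 42, 4·y_yeast + 1·y_oven time = 34.
→ y_yeast = 8 and y_oven time = 2.
Shadow price of oven time = 2.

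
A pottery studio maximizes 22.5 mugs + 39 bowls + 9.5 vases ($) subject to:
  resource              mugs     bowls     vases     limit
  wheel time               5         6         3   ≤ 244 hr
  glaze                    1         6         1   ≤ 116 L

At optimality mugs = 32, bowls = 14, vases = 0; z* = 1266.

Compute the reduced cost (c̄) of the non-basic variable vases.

-5

Both wheel time and glaze are binding at x*.
From A_Bᵀ y = c: 5·y_wheel time + 1·y_glaze = 22.5; 6·y_wheel time + 6·y_glaze = 39.
→ y_wheel time = 4 and y_glaze = 2.5.
Reduced cost of vases: c₃ − yᵀa₃ = 9.5 − (4·3 + 2.5·1) = 9.5 − 14.5 = -5.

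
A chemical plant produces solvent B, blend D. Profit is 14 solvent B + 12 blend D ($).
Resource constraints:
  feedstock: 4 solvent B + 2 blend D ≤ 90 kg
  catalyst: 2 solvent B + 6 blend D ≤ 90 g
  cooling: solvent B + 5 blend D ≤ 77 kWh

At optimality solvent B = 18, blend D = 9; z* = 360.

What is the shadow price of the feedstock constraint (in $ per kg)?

3

Binding: feedstock and catalyst. Non-binding: cooling (14 unused).
Slack constraints have shadow price 0 (complementary slackness).
Dual feasibility on the basic columns requires 4·y_feedstock + 2·y_catalyst = 14, 2·y_feedstock + 6·y_catalyst = 12.
Solving: y_feedstock = 3, y_catalyst = 1.
Shadow price of feedstock = 3.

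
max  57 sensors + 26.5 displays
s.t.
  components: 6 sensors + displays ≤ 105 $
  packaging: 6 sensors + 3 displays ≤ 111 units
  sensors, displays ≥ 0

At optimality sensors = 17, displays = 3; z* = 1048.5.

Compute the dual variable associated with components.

1

Check each constraint at x*: components 105/105 (tight); packaging 111/111 (tight).
The binding rows give the dual system: 6·y_components + 6·y_packaging = 57 and 1·y_components + 3·y_packaging = 26.5.
Solving: y_components = 1, y_packaging = 8.5.
Shadow price of components = 1.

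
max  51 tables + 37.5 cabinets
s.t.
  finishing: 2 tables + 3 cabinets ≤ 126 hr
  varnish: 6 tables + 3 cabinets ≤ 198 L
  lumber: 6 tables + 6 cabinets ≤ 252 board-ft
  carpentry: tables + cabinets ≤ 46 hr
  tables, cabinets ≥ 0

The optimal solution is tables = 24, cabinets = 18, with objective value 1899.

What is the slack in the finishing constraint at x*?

finishing used = 2·24 + 3·18 = 102; slack = 126 − 102 = 24.

24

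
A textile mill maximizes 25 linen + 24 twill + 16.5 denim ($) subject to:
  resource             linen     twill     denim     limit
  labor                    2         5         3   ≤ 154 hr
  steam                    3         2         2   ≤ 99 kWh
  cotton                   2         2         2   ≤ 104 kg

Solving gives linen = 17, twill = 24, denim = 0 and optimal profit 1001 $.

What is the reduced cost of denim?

-3.5

Binding: labor and steam. Non-binding: cotton (22 unused).
Slack constraints have shadow price 0 (complementary slackness).
From A_Bᵀ y = c: 2·y_labor + 3·y_steam = 25; 5·y_labor + 2·y_steam = 24.
→ y_labor = 2 and y_steam = 7.
Reduced cost of denim: c₃ − yᵀa₃ = 16.5 − (2·3 + 7·2) = 16.5 − 20 = -3.5.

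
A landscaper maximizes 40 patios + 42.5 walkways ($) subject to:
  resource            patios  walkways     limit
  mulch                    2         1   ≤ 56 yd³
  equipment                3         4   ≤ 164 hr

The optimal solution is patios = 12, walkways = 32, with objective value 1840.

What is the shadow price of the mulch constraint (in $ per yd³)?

Check each constraint at x*: mulch 56/56 (tight); equipment 164/164 (tight).
From A_Bᵀ y = c: 2·y_mulch + 3·y_equipment = 40; 1·y_mulch + 4·y_equipment = 42.5.
→ y_mulch = 6.5 and y_equipment = 9.
Shadow price of mulch = 6.5.

6.5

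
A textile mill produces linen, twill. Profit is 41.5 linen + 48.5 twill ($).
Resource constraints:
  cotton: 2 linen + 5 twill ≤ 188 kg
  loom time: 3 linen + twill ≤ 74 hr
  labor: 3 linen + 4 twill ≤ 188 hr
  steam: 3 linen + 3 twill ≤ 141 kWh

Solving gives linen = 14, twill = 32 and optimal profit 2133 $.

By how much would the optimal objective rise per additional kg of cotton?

8

Binding: cotton and loom time. Non-binding: labor (18 unused), steam (3 unused).
By complementary slackness, y = 0 for the non-binding constraints.
From A_Bᵀ y = c: 2·y_cotton + 3·y_loom time = 41.5; 5·y_cotton + 1·y_loom time = 48.5.
This yields shadow prices y_cotton = 8, y_loom time = 8.5.
Shadow price of cotton = 8.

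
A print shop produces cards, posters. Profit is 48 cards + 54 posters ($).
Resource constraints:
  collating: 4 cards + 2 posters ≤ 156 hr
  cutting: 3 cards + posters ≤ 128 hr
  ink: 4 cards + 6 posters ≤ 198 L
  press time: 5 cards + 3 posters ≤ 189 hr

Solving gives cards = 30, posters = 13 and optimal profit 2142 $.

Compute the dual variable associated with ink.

At the optimum: collating uses 146 of 156 (slack = 10); cutting uses 103 of 128 (slack = 25); ink uses 198 of 198 (binding); press time uses 189 of 189 (binding).
By complementary slackness, y = 0 for the non-binding constraints.
From A_Bᵀ y = c: 4·y_ink + 5·y_press time = 48; 6·y_ink + 3·y_press time = 54.
This yields shadow prices y_ink = 7, y_press time = 4.
Shadow price of ink = 7.

7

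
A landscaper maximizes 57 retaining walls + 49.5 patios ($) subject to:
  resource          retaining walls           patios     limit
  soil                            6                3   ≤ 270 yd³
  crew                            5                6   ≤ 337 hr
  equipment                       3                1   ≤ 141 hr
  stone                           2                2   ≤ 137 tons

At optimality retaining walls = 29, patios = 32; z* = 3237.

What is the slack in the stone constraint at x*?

stone used = 2·29 + 2·32 = 122; slack = 137 − 122 = 15.

15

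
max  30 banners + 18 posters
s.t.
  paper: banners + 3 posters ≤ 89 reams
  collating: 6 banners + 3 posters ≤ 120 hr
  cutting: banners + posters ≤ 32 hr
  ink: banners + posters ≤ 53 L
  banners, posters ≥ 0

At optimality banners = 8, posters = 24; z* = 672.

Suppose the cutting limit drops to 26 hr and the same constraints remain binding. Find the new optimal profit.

Check each constraint at x*: paper 80/89 (slack 9); collating 120/120 (tight); cutting 32/32 (tight); ink 32/53 (slack 21).
By complementary slackness, y = 0 for the non-binding constraints.
The binding rows give the dual system: 6·y_collating + 1·y_cutting = 30 and 3·y_collating + 1·y_cutting = 18.
This yields shadow prices y_collating = 4, y_cutting = 6.
Δz = y_cutting·Δb = 6 × (-6) = -36, so new z* = 672 − 36 = 636.

636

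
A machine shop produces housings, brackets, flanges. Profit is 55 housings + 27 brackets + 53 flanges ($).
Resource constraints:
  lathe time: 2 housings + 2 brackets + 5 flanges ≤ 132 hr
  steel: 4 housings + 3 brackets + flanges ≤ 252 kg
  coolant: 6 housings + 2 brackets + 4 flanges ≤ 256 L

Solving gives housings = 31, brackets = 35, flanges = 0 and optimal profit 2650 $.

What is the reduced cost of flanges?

-7.5

Check each constraint at x*: lathe time 132/132 (tight); steel 229/252 (slack 23); coolant 256/256 (tight).
By complementary slackness, y = 0 for the non-binding constraint.
The binding rows give the dual system: 2·y_lathe time + 6·y_coolant = 55 and 2·y_lathe time + 2·y_coolant = 27.
This yields shadow prices y_lathe time = 6.5, y_coolant = 7.
Reduced cost of flanges: c₃ − yᵀa₃ = 53 − (6.5·5 + 7·4) = 53 − 60.5 = -7.5.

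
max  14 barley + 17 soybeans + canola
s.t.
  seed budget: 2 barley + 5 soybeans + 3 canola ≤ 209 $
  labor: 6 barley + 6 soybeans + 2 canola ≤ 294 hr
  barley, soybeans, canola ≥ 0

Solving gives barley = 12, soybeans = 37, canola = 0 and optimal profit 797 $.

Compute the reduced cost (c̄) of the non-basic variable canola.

Both seed budget and labor are binding at x*.
From A_Bᵀ y = c: 2·y_seed budget + 6·y_labor = 14; 5·y_seed budget + 6·y_labor = 17.
Solving: y_seed budget = 1, y_labor = 2.
Reduced cost of canola: c₃ − yᵀa₃ = 1 − (1·3 + 2·2) = 1 − 7 = -6.

-6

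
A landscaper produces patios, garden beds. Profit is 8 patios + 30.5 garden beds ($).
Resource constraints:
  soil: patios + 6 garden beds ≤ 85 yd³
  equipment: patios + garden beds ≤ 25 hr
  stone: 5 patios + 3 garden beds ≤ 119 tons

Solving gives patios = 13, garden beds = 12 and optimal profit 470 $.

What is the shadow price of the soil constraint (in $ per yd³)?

At the optimum: soil uses 85 of 85 (binding); equipment uses 25 of 25 (binding); stone uses 101 of 119 (slack = 18).
By complementary slackness, y = 0 for the non-binding constraint.
The binding rows give the dual system: 1·y_soil + 1·y_equipment = 8 and 6·y_soil + 1·y_equipment = 30.5.
→ y_soil = 4.5 and y_equipment = 3.5.
Shadow price of soil = 4.5.

4.5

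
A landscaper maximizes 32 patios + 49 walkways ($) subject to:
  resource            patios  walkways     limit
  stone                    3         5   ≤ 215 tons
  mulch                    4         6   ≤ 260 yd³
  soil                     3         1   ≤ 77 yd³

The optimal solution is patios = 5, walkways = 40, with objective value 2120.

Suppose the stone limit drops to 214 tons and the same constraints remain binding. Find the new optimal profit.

2118

Check each constraint at x*: stone 215/215 (tight); mulch 260/260 (tight); soil 55/77 (slack 22).
Since soil is not tight, its dual is 0.
Dual feasibility on the basic columns requires 3·y_stone + 4·y_mulch = 32, 5·y_stone + 6·y_mulch = 49.
→ y_stone = 2 and y_mulch = 6.5.
Δz = y_stone·Δb = 2 × (-1) = -2, so new z* = 2120 − 2 = 2118.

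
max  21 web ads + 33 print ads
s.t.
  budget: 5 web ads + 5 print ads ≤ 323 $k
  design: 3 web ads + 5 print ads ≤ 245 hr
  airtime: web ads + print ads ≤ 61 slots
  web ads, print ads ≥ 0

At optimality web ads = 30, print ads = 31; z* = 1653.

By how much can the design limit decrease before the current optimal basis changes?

Binding constraints: design, airtime. The basis is B = [[3,5],[1,1]] with det -2.
Per unit decrease in design, x* moves by d = (0.5, -0.5).
The basis stays optimal until print ads reaches 0; allowable decrease = 62 hr.

62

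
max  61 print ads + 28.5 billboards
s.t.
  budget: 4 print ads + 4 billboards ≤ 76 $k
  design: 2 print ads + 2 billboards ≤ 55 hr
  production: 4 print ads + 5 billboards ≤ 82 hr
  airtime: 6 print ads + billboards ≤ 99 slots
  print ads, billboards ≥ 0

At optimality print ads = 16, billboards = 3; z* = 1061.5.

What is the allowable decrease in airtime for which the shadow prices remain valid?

15

Binding constraints: budget, airtime. The basis is B = [[4,4],[6,1]] with det -20.
Per unit decrease in airtime, x* moves by d = (-0.2, 0.2).
The basis stays optimal until production becomes binding; allowable decrease = 15 slots.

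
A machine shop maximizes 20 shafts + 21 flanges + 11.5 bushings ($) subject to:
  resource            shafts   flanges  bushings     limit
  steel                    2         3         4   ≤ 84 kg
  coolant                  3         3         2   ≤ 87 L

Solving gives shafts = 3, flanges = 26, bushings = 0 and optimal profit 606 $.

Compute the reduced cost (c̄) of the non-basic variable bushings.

-4.5

Both steel and coolant are binding at x*.
The binding rows give the dual system: 2·y_steel + 3·y_coolant = 20 and 3·y_steel + 3·y_coolant = 21.
Solving: y_steel = 1, y_coolant = 6.
Reduced cost of bushings: c₃ − yᵀa₃ = 11.5 − (1·4 + 6·2) = 11.5 − 16 = -4.5.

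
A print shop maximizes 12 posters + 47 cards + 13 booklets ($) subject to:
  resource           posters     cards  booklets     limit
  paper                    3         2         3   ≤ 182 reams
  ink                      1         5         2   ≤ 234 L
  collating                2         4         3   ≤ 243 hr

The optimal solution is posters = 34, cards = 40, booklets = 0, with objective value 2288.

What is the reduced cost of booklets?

-8

Binding: paper and ink. Non-binding: collating (15 unused).
Slack constraints have shadow price 0 (complementary slackness).
Dual feasibility on the basic columns requires 3·y_paper + 1·y_ink = 12, 2·y_paper + 5·y_ink = 47.
→ y_paper = 1 and y_ink = 9.
Reduced cost of booklets: c₃ − yᵀa₃ = 13 − (1·3 + 9·2) = 13 − 21 = -8.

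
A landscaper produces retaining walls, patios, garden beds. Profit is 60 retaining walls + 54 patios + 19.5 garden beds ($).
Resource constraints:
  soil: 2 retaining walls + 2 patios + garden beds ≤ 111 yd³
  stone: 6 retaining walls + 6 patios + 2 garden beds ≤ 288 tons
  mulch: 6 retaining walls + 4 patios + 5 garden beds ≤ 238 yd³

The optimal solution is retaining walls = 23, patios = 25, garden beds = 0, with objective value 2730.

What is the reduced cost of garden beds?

-9.5

Binding: stone and mulch. Non-binding: soil (15 unused).
By complementary slackness, y = 0 for the non-binding constraint.
From A_Bᵀ y = c: 6·y_stone + 6·y_mulch = 60; 6·y_stone + 4·y_mulch = 54.
This yields shadow prices y_stone = 7, y_mulch = 3.
Reduced cost of garden beds: c₃ − yᵀa₃ = 19.5 − (7·2 + 3·5) = 19.5 − 29 = -9.5.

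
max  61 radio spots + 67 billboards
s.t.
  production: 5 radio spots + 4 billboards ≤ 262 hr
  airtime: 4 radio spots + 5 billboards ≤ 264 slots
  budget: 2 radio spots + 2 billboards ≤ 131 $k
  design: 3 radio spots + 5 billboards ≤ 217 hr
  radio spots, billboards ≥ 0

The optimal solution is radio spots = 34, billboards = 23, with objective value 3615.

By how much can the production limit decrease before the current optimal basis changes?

Binding constraints: production, design. The basis is B = [[5,4],[3,5]] with det 13.
Per unit decrease in production, x* moves by d = (-0.3846, 0.2308).
The basis stays optimal until radio spots reaches 0; allowable decrease = 88.4 hr.

88.4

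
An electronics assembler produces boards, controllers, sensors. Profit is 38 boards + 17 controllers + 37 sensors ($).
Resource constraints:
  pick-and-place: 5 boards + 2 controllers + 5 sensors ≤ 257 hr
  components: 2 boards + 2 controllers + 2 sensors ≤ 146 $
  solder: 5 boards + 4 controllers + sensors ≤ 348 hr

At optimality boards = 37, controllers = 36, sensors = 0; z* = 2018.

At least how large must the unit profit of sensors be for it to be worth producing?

At the optimum: pick-and-place uses 257 of 257 (binding); components uses 146 of 146 (binding); solder uses 329 of 348 (slack = 19).
Slack constraints have shadow price 0 (complementary slackness).
The binding rows give the dual system: 5·y_pick-and-place + 2·y_components = 38 and 2·y_pick-and-place + 2·y_components = 17.
Solving: y_pick-and-place = 7, y_components = 1.5.
sensors enters the basis when its profit ≥ yᵀa₃ = 7·5 + 1.5·2 = 38.

38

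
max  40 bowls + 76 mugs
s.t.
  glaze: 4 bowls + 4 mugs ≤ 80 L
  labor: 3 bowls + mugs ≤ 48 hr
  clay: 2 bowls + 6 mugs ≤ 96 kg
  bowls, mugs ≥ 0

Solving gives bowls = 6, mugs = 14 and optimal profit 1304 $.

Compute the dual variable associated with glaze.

5.5

Binding: glaze and clay. Non-binding: labor (16 unused).
By complementary slackness, y = 0 for the non-binding constraint.
The binding rows give the dual system: 4·y_glaze + 2·y_clay = 40 and 4·y_glaze + 6·y_clay = 76.
This yields shadow prices y_glaze = 5.5, y_clay = 9.
Shadow price of glaze = 5.5.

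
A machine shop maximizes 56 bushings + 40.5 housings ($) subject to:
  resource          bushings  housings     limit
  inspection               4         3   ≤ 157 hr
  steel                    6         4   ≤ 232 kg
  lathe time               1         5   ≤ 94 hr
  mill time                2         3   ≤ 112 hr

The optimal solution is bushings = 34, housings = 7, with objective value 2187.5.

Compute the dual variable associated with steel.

Binding: inspection and steel. Non-binding: lathe time (25 unused), mill time (23 unused).
Since lathe time, mill time are not tight, their duals are 0.
From A_Bᵀ y = c: 4·y_inspection + 6·y_steel = 56; 3·y_inspection + 4·y_steel = 40.5.
→ y_inspection = 9.5 and y_steel = 3.
Shadow price of steel = 3.

3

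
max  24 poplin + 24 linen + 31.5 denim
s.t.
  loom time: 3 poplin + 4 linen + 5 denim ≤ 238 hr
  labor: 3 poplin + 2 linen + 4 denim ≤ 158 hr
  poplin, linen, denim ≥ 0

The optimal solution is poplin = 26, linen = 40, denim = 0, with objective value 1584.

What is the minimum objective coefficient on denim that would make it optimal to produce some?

Check each constraint at x*: loom time 238/238 (tight); labor 158/158 (tight).
The binding rows give the dual system: 3·y_loom time + 3·y_labor = 24 and 4·y_loom time + 2·y_labor = 24.
Solving: y_loom time = 4, y_labor = 4.
denim enters the basis when its profit ≥ yᵀa₃ = 4·5 + 4·4 = 36.

36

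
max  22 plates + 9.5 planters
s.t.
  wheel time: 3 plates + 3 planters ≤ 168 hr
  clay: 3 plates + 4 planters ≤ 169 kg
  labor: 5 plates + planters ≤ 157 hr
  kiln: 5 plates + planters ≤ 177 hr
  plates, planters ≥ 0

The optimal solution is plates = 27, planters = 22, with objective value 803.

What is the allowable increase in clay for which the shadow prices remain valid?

Binding constraints: clay, labor. The basis is B = [[3,4],[5,1]] with det -17.
Per unit increase in clay, x* moves by d = (-0.0588, 0.2941).
The basis stays optimal until wheel time becomes binding; allowable increase = 29.75 kg.

29.75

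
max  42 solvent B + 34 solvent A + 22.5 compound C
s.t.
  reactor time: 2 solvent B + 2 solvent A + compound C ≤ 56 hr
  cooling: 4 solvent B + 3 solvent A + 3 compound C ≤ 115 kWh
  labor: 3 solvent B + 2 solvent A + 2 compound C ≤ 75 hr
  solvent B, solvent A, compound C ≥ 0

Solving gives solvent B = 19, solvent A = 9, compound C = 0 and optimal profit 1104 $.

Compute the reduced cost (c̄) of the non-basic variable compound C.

Binding: reactor time and labor. Non-binding: cooling (12 unused).
By complementary slackness, y = 0 for the non-binding constraint.
Dual feasibility on the basic columns requires 2·y_reactor time + 3·y_labor = 42, 2·y_reactor time + 2·y_labor = 34.
→ y_reactor time = 9 and y_labor = 8.
Reduced cost of compound C: c₃ − yᵀa₃ = 22.5 − (9·1 + 8·2) = 22.5 − 25 = -2.5.

-2.5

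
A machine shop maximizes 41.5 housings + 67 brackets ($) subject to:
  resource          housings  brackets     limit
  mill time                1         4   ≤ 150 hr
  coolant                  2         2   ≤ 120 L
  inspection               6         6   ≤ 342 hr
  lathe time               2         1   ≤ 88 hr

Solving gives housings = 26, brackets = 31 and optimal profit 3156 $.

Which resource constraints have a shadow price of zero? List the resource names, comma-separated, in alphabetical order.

mill time: 150/150 (binding)
coolant: 114/120 (slack 6)
inspection: 342/342 (binding)
lathe time: 83/88 (slack 5)
By complementary slackness, a constraint with positive slack has shadow price 0 → coolant, lathe time.

coolant, lathe time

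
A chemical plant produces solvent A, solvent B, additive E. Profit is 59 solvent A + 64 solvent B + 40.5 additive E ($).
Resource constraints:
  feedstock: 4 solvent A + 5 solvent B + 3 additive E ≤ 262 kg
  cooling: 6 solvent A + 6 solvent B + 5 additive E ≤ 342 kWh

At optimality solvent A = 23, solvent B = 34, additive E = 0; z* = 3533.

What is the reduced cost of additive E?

-7

At the optimum: feedstock uses 262 of 262 (binding); cooling uses 342 of 342 (binding).
Dual feasibility on the basic columns requires 4·y_feedstock + 6·y_cooling = 59, 5·y_feedstock + 6·y_cooling = 64.
This yields shadow prices y_feedstock = 5, y_cooling = 6.5.
Reduced cost of additive E: c₃ − yᵀa₃ = 40.5 − (5·3 + 6.5·5) = 40.5 − 47.5 = -7.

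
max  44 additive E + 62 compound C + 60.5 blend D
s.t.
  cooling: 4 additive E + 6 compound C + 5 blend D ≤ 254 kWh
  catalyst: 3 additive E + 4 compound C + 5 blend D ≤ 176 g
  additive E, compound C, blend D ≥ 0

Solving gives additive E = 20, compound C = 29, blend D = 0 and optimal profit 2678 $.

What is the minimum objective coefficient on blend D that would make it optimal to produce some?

65

Both cooling and catalyst are binding at x*.
Dual feasibility on the basic columns requires 4·y_cooling + 3·y_catalyst = 44, 6·y_cooling + 4·y_catalyst = 62.
→ y_cooling = 5 and y_catalyst = 8.
blend D enters the basis when its profit ≥ yᵀa₃ = 5·5 + 8·5 = 65.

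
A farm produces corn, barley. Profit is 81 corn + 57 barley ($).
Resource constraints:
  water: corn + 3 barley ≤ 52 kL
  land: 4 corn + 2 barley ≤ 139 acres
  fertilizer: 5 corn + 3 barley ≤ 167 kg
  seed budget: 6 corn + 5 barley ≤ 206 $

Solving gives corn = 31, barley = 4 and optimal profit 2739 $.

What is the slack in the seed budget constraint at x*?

seed budget used = 6·31 + 5·4 = 206; slack = 206 − 206 = 0.

0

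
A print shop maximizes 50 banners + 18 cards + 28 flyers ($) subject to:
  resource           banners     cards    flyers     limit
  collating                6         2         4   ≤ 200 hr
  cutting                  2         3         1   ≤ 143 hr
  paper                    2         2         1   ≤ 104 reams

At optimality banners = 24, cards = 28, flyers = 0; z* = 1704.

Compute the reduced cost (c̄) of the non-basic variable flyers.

-5

At the optimum: collating uses 200 of 200 (binding); cutting uses 132 of 143 (slack = 11); paper uses 104 of 104 (binding).
Slack constraints have shadow price 0 (complementary slackness).
Dual feasibility on the basic columns requires 6·y_collating + 2·y_paper = 50, 2·y_collating + 2·y_paper = 18.
Solving: y_collating = 8, y_paper = 1.
Reduced cost of flyers: c₃ − yᵀa₃ = 28 − (8·4 + 1·1) = 28 − 33 = -5.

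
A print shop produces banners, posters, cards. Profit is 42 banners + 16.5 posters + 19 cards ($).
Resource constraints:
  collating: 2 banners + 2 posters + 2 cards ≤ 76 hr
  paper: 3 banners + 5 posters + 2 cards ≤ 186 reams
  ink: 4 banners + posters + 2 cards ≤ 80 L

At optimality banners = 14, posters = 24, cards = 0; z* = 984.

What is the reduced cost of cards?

-6

Check each constraint at x*: collating 76/76 (tight); paper 162/186 (slack 24); ink 80/80 (tight).
Slack constraints have shadow price 0 (complementary slackness).
The binding rows give the dual system: 2·y_collating + 4·y_ink = 42 and 2·y_collating + 1·y_ink = 16.5.
Solving: y_collating = 4, y_ink = 8.5.
Reduced cost of cards: c₃ − yᵀa₃ = 19 − (4·2 + 8.5·2) = 19 − 25 = -6.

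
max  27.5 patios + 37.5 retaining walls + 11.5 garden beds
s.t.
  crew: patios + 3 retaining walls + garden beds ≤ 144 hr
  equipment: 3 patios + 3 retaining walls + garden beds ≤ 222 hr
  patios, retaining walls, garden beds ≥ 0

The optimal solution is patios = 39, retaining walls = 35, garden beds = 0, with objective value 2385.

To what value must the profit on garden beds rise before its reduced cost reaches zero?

Both crew and equipment are binding at x*.
From A_Bᵀ y = c: 1·y_crew + 3·y_equipment = 27.5; 3·y_crew + 3·y_equipment = 37.5.
Solving: y_crew = 5, y_equipment = 7.5.
garden beds enters the basis when its profit ≥ yᵀa₃ = 5·1 + 7.5·1 = 12.5.

12.5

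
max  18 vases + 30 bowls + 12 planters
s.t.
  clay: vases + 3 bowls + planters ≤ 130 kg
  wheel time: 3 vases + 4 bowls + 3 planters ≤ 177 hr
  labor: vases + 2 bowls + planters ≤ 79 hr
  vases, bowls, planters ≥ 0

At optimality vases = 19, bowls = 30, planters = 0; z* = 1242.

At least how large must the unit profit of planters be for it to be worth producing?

Check each constraint at x*: clay 109/130 (slack 21); wheel time 177/177 (tight); labor 79/79 (tight).
Slack constraints have shadow price 0 (complementary slackness).
The binding rows give the dual system: 3·y_wheel time + 1·y_labor = 18 and 4·y_wheel time + 2·y_labor = 30.
Solving: y_wheel time = 3, y_labor = 9.
planters enters the basis when its profit ≥ yᵀa₃ = 3·3 + 9·1 = 18.

18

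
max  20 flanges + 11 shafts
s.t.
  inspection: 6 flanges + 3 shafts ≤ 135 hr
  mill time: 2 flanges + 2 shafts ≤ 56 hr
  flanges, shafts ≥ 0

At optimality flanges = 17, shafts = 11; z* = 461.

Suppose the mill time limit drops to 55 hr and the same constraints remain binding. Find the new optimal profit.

Both inspection and mill time are binding at x*.
From A_Bᵀ y = c: 6·y_inspection + 2·y_mill time = 20; 3·y_inspection + 2·y_mill time = 11.
This yields shadow prices y_inspection = 3, y_mill time = 1.
Δz = y_mill time·Δb = 1 × (-1) = -1, so new z* = 461 − 1 = 460.

460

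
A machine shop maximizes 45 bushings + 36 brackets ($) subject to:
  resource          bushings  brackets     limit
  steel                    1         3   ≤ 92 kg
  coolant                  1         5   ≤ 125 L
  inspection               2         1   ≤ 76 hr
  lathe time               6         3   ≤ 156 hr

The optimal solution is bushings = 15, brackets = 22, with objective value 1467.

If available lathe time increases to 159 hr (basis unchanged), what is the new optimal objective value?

1488

Check each constraint at x*: steel 81/92 (slack 11); coolant 125/125 (tight); inspection 52/76 (slack 24); lathe time 156/156 (tight).
Since steel, inspection are not tight, their duals are 0.
From A_Bᵀ y = c: 1·y_coolant + 6·y_lathe time = 45; 5·y_coolant + 3·y_lathe time = 36.
Solving: y_coolant = 3, y_lathe time = 7.
Δz = y_lathe time·Δb = 7 × (3) = 21, so new z* = 1467 + 21 = 1488.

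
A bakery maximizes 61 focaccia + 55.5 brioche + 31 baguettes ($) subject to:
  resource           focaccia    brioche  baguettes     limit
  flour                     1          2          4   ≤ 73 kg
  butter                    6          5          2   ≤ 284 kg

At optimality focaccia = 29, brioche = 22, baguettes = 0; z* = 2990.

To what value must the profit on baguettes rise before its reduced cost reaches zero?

Check each constraint at x*: flour 73/73 (tight); butter 284/284 (tight).
From A_Bᵀ y = c: 1·y_flour + 6·y_butter = 61; 2·y_flour + 5·y_butter = 55.5.
Solving: y_flour = 4, y_butter = 9.5.
baguettes enters the basis when its profit ≥ yᵀa₃ = 4·4 + 9.5·2 = 35.

35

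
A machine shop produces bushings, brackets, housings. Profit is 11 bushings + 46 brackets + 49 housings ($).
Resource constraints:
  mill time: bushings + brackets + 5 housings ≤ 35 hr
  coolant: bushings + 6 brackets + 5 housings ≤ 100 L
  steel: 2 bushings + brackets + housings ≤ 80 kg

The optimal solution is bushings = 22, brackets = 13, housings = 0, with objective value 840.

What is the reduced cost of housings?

Binding: mill time and coolant. Non-binding: steel (23 unused).
Slack constraints have shadow price 0 (complementary slackness).
From A_Bᵀ y = c: 1·y_mill time + 1·y_coolant = 11; 1·y_mill time + 6·y_coolant = 46.
→ y_mill time = 4 and y_coolant = 7.
Reduced cost of housings: c₃ − yᵀa₃ = 49 − (4·5 + 7·5) = 49 − 55 = -6.

-6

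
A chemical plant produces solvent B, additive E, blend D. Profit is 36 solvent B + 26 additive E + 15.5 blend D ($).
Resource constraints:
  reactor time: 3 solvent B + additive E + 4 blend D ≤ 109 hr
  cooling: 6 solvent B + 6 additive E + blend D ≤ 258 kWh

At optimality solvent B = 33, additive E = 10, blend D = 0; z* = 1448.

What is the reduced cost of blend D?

-8

At the optimum: reactor time uses 109 of 109 (binding); cooling uses 258 of 258 (binding).
From A_Bᵀ y = c: 3·y_reactor time + 6·y_cooling = 36; 1·y_reactor time + 6·y_cooling = 26.
This yields shadow prices y_reactor time = 5, y_cooling = 3.5.
Reduced cost of blend D: c₃ − yᵀa₃ = 15.5 − (5·4 + 3.5·1) = 15.5 − 23.5 = -8.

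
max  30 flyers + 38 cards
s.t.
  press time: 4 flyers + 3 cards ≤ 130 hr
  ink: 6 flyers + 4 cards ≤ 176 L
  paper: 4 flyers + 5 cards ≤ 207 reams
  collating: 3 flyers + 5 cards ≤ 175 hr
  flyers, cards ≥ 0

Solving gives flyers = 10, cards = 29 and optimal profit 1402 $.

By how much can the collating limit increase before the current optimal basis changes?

27

Binding constraints: ink, collating. The basis is B = [[6,4],[3,5]] with det 18.
Per unit increase in collating, x* moves by d = (-0.2222, 0.3333).
The basis stays optimal until press time becomes binding; allowable increase = 27 hr.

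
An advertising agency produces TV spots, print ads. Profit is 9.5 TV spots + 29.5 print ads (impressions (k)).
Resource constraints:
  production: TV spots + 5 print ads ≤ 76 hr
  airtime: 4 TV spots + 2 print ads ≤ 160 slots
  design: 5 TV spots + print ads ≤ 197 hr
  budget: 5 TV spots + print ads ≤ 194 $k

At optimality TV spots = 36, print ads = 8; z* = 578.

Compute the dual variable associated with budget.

Check each constraint at x*: production 76/76 (tight); airtime 160/160 (tight); design 188/197 (slack 9); budget 188/194 (slack 6).
By complementary slackness, y = 0 for the non-binding constraints.
The binding rows give the dual system: 1·y_production + 4·y_airtime = 9.5 and 5·y_production + 2·y_airtime = 29.5.
This yields shadow prices y_production = 5.5, y_airtime = 1.
Shadow price of budget = 0.

0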